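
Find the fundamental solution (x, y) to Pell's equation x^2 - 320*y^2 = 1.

(x, y) = (161, 9)

First expand sqrt(320) as a continued fraction. With x_i = (sqrt(320) + m_i)/d_i and (m_0, d_0) = (0, 1): a_0 = floor(sqrt(320)) = 17, since 17^2 = 289 <= 320 < 324 = 18^2.
Iterate m_{i+1} = d_i*a_i - m_i, d_{i+1} = (320 - m_{i+1}^2)/d_i, a_{i+1} = floor((a_0 + m_{i+1})/d_{i+1}):
  m_1 = 1*17 - 0 = 17, d_1 = (320 - 17^2)/1 = 31/1 = 31, a_1 = floor((17 + 17)/31) = 1.
  m_2 = 31*1 - 17 = 14, d_2 = (320 - 14^2)/31 = 124/31 = 4, a_2 = floor((17 + 14)/4) = 7.
  m_3 = 4*7 - 14 = 14, d_3 = (320 - 14^2)/4 = 124/4 = 31, a_3 = floor((17 + 14)/31) = 1.
  m_4 = 31*1 - 14 = 17, d_4 = (320 - 17^2)/31 = 31/31 = 1, a_4 = floor((17 + 17)/1) = 34.
  m_5 = 1*34 - 17 = 17, d_5 = (320 - 17^2)/1 = 31/1 = 31: (m_5, d_5) = (m_1, d_1) = (17, 31), so from here the quotients repeat a_1, ..., a_4; the period length is 4.
So sqrt(320) = [17; (1, 7, 1, 34)] with period length k = 4.
k is even, so the fundamental solution of x^2 - 320y^2 = 1 is (p_{k-1}, q_{k-1}) = (p_3, q_3); compute convergents through index 3.
Convergents (p_i = a_i*p_{i-1} + p_{i-2}, q_i = a_i*q_{i-1} + q_{i-2} with p_{-2}=0, p_{-1}=1, q_{-2}=1, q_{-1}=0):
  i=0: a_0=17, p_0 = 17*1 + 0 = 17, q_0 = 17*0 + 1 = 1.
  i=1: a_1=1, p_1 = 1*17 + 1 = 18, q_1 = 1*1 + 0 = 1.
  i=2: a_2=7, p_2 = 7*18 + 17 = 143, q_2 = 7*1 + 1 = 8.
  i=3: a_3=1, p_3 = 1*143 + 18 = 161, q_3 = 1*8 + 1 = 9.
Check: 161^2 - 320*9^2 = 25921 - 25920 = 1, so (x, y) = (161, 9) solves the equation, and by the theorem it is the least positive solution.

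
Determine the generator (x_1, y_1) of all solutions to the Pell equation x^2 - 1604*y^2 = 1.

First expand sqrt(1604) as a continued fraction. With x_i = (sqrt(1604) + m_i)/d_i and (m_0, d_0) = (0, 1): a_0 = floor(sqrt(1604)) = 40, since 40^2 = 1600 <= 1604 < 1681 = 41^2.
Iterate m_{i+1} = d_i*a_i - m_i, d_{i+1} = (1604 - m_{i+1}^2)/d_i, a_{i+1} = floor((a_0 + m_{i+1})/d_{i+1}):
  m_1 = 1*40 - 0 = 40, d_1 = (1604 - 40^2)/1 = 4/1 = 4, a_1 = floor((40 + 40)/4) = 20.
  m_2 = 4*20 - 40 = 40, d_2 = (1604 - 40^2)/4 = 4/4 = 1, a_2 = floor((40 + 40)/1) = 80.
  m_3 = 1*80 - 40 = 40, d_3 = (1604 - 40^2)/1 = 4/1 = 4: (m_3, d_3) = (m_1, d_1) = (40, 4), so from here the quotients repeat a_1, a_2; the period length is 2.
So sqrt(1604) = [40; (20, 80)] with period length k = 2.
k is even, so the fundamental solution of x^2 - 1604y^2 = 1 is (p_{k-1}, q_{k-1}) = (p_1, q_1); compute convergents through index 1.
Convergents (p_i = a_i*p_{i-1} + p_{i-2}, q_i = a_i*q_{i-1} + q_{i-2} with p_{-2}=0, p_{-1}=1, q_{-2}=1, q_{-1}=0):
  i=0: a_0=40, p_0 = 40*1 + 0 = 40, q_0 = 40*0 + 1 = 1.
  i=1: a_1=20, p_1 = 20*40 + 1 = 801, q_1 = 20*1 + 0 = 20.
Check: 801^2 - 1604*20^2 = 641601 - 641600 = 1, so (x, y) = (801, 20) solves the equation, and by the theorem it is the least positive solution.

(x, y) = (801, 20)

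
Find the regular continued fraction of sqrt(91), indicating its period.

[9; (1, 1, 5, 1, 5, 1, 1, 18)]

Write x_i = (sqrt(91) + m_i)/d_i with (m_0, d_0) = (0, 1). a_0 = floor(sqrt(91)) = 9, since 9^2 = 81 <= 91 < 100 = 10^2.
Iterate m_{i+1} = d_i*a_i - m_i, d_{i+1} = (91 - m_{i+1}^2)/d_i, a_{i+1} = floor((a_0 + m_{i+1})/d_{i+1}):
  m_1 = 1*9 - 0 = 9, d_1 = (91 - 9^2)/1 = 10/1 = 10, a_1 = floor((9 + 9)/10) = 1.
  m_2 = 10*1 - 9 = 1, d_2 = (91 - 1^2)/10 = 90/10 = 9, a_2 = floor((9 + 1)/9) = 1.
  m_3 = 9*1 - 1 = 8, d_3 = (91 - 8^2)/9 = 27/9 = 3, a_3 = floor((9 + 8)/3) = 5.
  m_4 = 3*5 - 8 = 7, d_4 = (91 - 7^2)/3 = 42/3 = 14, a_4 = floor((9 + 7)/14) = 1.
  m_5 = 14*1 - 7 = 7, d_5 = (91 - 7^2)/14 = 42/14 = 3, a_5 = floor((9 + 7)/3) = 5.
  m_6 = 3*5 - 7 = 8, d_6 = (91 - 8^2)/3 = 27/3 = 9, a_6 = floor((9 + 8)/9) = 1.
  m_7 = 9*1 - 8 = 1, d_7 = (91 - 1^2)/9 = 90/9 = 10, a_7 = floor((9 + 1)/10) = 1.
  m_8 = 10*1 - 1 = 9, d_8 = (91 - 9^2)/10 = 10/10 = 1, a_8 = floor((9 + 9)/1) = 18.
  m_9 = 1*18 - 9 = 9, d_9 = (91 - 9^2)/1 = 10/1 = 10: (m_9, d_9) = (m_1, d_1) = (9, 10), so from here the quotients repeat a_1, ..., a_8; the period length is 8.
Hence the expansion of sqrt(91) is a_0 = 9 followed by the repeating block 1, 1, 5, 1, 5, 1, 1, 18 (period 8).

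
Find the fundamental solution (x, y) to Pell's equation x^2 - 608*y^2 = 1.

(x, y) = (2737, 111)

First expand sqrt(608) as a continued fraction. With x_i = (sqrt(608) + m_i)/d_i and (m_0, d_0) = (0, 1): a_0 = floor(sqrt(608)) = 24, since 24^2 = 576 <= 608 < 625 = 25^2.
Iterate m_{i+1} = d_i*a_i - m_i, d_{i+1} = (608 - m_{i+1}^2)/d_i, a_{i+1} = floor((a_0 + m_{i+1})/d_{i+1}):
  m_1 = 1*24 - 0 = 24, d_1 = (608 - 24^2)/1 = 32/1 = 32, a_1 = floor((24 + 24)/32) = 1.
  m_2 = 32*1 - 24 = 8, d_2 = (608 - 8^2)/32 = 544/32 = 17, a_2 = floor((24 + 8)/17) = 1.
  m_3 = 17*1 - 8 = 9, d_3 = (608 - 9^2)/17 = 527/17 = 31, a_3 = floor((24 + 9)/31) = 1.
  m_4 = 31*1 - 9 = 22, d_4 = (608 - 22^2)/31 = 124/31 = 4, a_4 = floor((24 + 22)/4) = 11.
  m_5 = 4*11 - 22 = 22, d_5 = (608 - 22^2)/4 = 124/4 = 31, a_5 = floor((24 + 22)/31) = 1.
  m_6 = 31*1 - 22 = 9, d_6 = (608 - 9^2)/31 = 527/31 = 17, a_6 = floor((24 + 9)/17) = 1.
  m_7 = 17*1 - 9 = 8, d_7 = (608 - 8^2)/17 = 544/17 = 32, a_7 = floor((24 + 8)/32) = 1.
  m_8 = 32*1 - 8 = 24, d_8 = (608 - 24^2)/32 = 32/32 = 1, a_8 = floor((24 + 24)/1) = 48.
  m_9 = 1*48 - 24 = 24, d_9 = (608 - 24^2)/1 = 32/1 = 32: (m_9, d_9) = (m_1, d_1) = (24, 32), so from here the quotients repeat a_1, ..., a_8; the period length is 8.
So sqrt(608) = [24; (1, 1, 1, 11, 1, 1, 1, 48)] with period length k = 8.
k is even, so the fundamental solution of x^2 - 608y^2 = 1 is (p_{k-1}, q_{k-1}) = (p_7, q_7); compute convergents through index 7.
Convergents (p_i = a_i*p_{i-1} + p_{i-2}, q_i = a_i*q_{i-1} + q_{i-2} with p_{-2}=0, p_{-1}=1, q_{-2}=1, q_{-1}=0):
  i=0: a_0=24, p_0 = 24*1 + 0 = 24, q_0 = 24*0 + 1 = 1.
  i=1: a_1=1, p_1 = 1*24 + 1 = 25, q_1 = 1*1 + 0 = 1.
  i=2: a_2=1, p_2 = 1*25 + 24 = 49, q_2 = 1*1 + 1 = 2.
  i=3: a_3=1, p_3 = 1*49 + 25 = 74, q_3 = 1*2 + 1 = 3.
  i=4: a_4=11, p_4 = 11*74 + 49 = 863, q_4 = 11*3 + 2 = 35.
  i=5: a_5=1, p_5 = 1*863 + 74 = 937, q_5 = 1*35 + 3 = 38.
  i=6: a_6=1, p_6 = 1*937 + 863 = 1800, q_6 = 1*38 + 35 = 73.
  i=7: a_7=1, p_7 = 1*1800 + 937 = 2737, q_7 = 1*73 + 38 = 111.
Check: 2737^2 - 608*111^2 = 7491169 - 7491168 = 1, so (x, y) = (2737, 111) solves the equation, and by the theorem it is the least positive solution.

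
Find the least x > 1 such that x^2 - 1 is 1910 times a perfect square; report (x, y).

First expand sqrt(1910) as a continued fraction. With x_i = (sqrt(1910) + m_i)/d_i and (m_0, d_0) = (0, 1): a_0 = floor(sqrt(1910)) = 43, since 43^2 = 1849 <= 1910 < 1936 = 44^2.
Iterate m_{i+1} = d_i*a_i - m_i, d_{i+1} = (1910 - m_{i+1}^2)/d_i, a_{i+1} = floor((a_0 + m_{i+1})/d_{i+1}):
  m_1 = 1*43 - 0 = 43, d_1 = (1910 - 43^2)/1 = 61/1 = 61, a_1 = floor((43 + 43)/61) = 1.
  m_2 = 61*1 - 43 = 18, d_2 = (1910 - 18^2)/61 = 1586/61 = 26, a_2 = floor((43 + 18)/26) = 2.
  m_3 = 26*2 - 18 = 34, d_3 = (1910 - 34^2)/26 = 754/26 = 29, a_3 = floor((43 + 34)/29) = 2.
  m_4 = 29*2 - 34 = 24, d_4 = (1910 - 24^2)/29 = 1334/29 = 46, a_4 = floor((43 + 24)/46) = 1.
  m_5 = 46*1 - 24 = 22, d_5 = (1910 - 22^2)/46 = 1426/46 = 31, a_5 = floor((43 + 22)/31) = 2.
  m_6 = 31*2 - 22 = 40, d_6 = (1910 - 40^2)/31 = 310/31 = 10, a_6 = floor((43 + 40)/10) = 8.
  m_7 = 10*8 - 40 = 40, d_7 = (1910 - 40^2)/10 = 310/10 = 31, a_7 = floor((43 + 40)/31) = 2.
  m_8 = 31*2 - 40 = 22, d_8 = (1910 - 22^2)/31 = 1426/31 = 46, a_8 = floor((43 + 22)/46) = 1.
  m_9 = 46*1 - 22 = 24, d_9 = (1910 - 24^2)/46 = 1334/46 = 29, a_9 = floor((43 + 24)/29) = 2.
  m_10 = 29*2 - 24 = 34, d_10 = (1910 - 34^2)/29 = 754/29 = 26, a_10 = floor((43 + 34)/26) = 2.
  m_11 = 26*2 - 34 = 18, d_11 = (1910 - 18^2)/26 = 1586/26 = 61, a_11 = floor((43 + 18)/61) = 1.
  m_12 = 61*1 - 18 = 43, d_12 = (1910 - 43^2)/61 = 61/61 = 1, a_12 = floor((43 + 43)/1) = 86.
  m_13 = 1*86 - 43 = 43, d_13 = (1910 - 43^2)/1 = 61/1 = 61: (m_13, d_13) = (m_1, d_1) = (43, 61), so from here the quotients repeat a_1, ..., a_12; the period length is 12.
So sqrt(1910) = [43; (1, 2, 2, 1, 2, 8, 2, 1, 2, 2, 1, 86)] with period length k = 12.
k is even, so the fundamental solution of x^2 - 1910y^2 = 1 is (p_{k-1}, q_{k-1}) = (p_11, q_11); compute convergents through index 11.
Convergents (p_i = a_i*p_{i-1} + p_{i-2}, q_i = a_i*q_{i-1} + q_{i-2} with p_{-2}=0, p_{-1}=1, q_{-2}=1, q_{-1}=0):
  i=0: a_0=43, p_0 = 43*1 + 0 = 43, q_0 = 43*0 + 1 = 1.
  i=1: a_1=1, p_1 = 1*43 + 1 = 44, q_1 = 1*1 + 0 = 1.
  i=2: a_2=2, p_2 = 2*44 + 43 = 131, q_2 = 2*1 + 1 = 3.
  i=3: a_3=2, p_3 = 2*131 + 44 = 306, q_3 = 2*3 + 1 = 7.
  i=4: a_4=1, p_4 = 1*306 + 131 = 437, q_4 = 1*7 + 3 = 10.
  i=5: a_5=2, p_5 = 2*437 + 306 = 1180, q_5 = 2*10 + 7 = 27.
  i=6: a_6=8, p_6 = 8*1180 + 437 = 9877, q_6 = 8*27 + 10 = 226.
  i=7: a_7=2, p_7 = 2*9877 + 1180 = 20934, q_7 = 2*226 + 27 = 479.
  i=8: a_8=1, p_8 = 1*20934 + 9877 = 30811, q_8 = 1*479 + 226 = 705.
  i=9: a_9=2, p_9 = 2*30811 + 20934 = 82556, q_9 = 2*705 + 479 = 1889.
  i=10: a_10=2, p_10 = 2*82556 + 30811 = 195923, q_10 = 2*1889 + 705 = 4483.
  i=11: a_11=1, p_11 = 1*195923 + 82556 = 278479, q_11 = 1*4483 + 1889 = 6372.
Check: 278479^2 - 1910*6372^2 = 77550553441 - 77550553440 = 1, so (x, y) = (278479, 6372) solves the equation, and by the theorem it is the least positive solution.

(x, y) = (278479, 6372)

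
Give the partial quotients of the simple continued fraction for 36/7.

Run the Euclidean algorithm on 36 and 7; the successive quotients are the partial quotients a_0, a_1, ... (each step inverts the fractional part left over by the previous one):
  36 = 5*7 + 1, so a_0 = 5.
  7 = 7*1 + 0, so a_1 = 7.
The remainder reaches 0 after 2 divisions, so the expansion has 2 partial quotients, read off in order.

[5; 7]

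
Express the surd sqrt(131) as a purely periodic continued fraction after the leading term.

[11; (2, 4, 11, 4, 2, 22)]

Write x_i = (sqrt(131) + m_i)/d_i with (m_0, d_0) = (0, 1). a_0 = floor(sqrt(131)) = 11, since 11^2 = 121 <= 131 < 144 = 12^2.
Iterate m_{i+1} = d_i*a_i - m_i, d_{i+1} = (131 - m_{i+1}^2)/d_i, a_{i+1} = floor((a_0 + m_{i+1})/d_{i+1}):
  m_1 = 1*11 - 0 = 11, d_1 = (131 - 11^2)/1 = 10/1 = 10, a_1 = floor((11 + 11)/10) = 2.
  m_2 = 10*2 - 11 = 9, d_2 = (131 - 9^2)/10 = 50/10 = 5, a_2 = floor((11 + 9)/5) = 4.
  m_3 = 5*4 - 9 = 11, d_3 = (131 - 11^2)/5 = 10/5 = 2, a_3 = floor((11 + 11)/2) = 11.
  m_4 = 2*11 - 11 = 11, d_4 = (131 - 11^2)/2 = 10/2 = 5, a_4 = floor((11 + 11)/5) = 4.
  m_5 = 5*4 - 11 = 9, d_5 = (131 - 9^2)/5 = 50/5 = 10, a_5 = floor((11 + 9)/10) = 2.
  m_6 = 10*2 - 9 = 11, d_6 = (131 - 11^2)/10 = 10/10 = 1, a_6 = floor((11 + 11)/1) = 22.
  m_7 = 1*22 - 11 = 11, d_7 = (131 - 11^2)/1 = 10/1 = 10: (m_7, d_7) = (m_1, d_1) = (11, 10), so from here the quotients repeat a_1, ..., a_6; the period length is 6.
Hence the expansion of sqrt(131) is a_0 = 11 followed by the repeating block 2, 4, 11, 4, 2, 22 (period 6).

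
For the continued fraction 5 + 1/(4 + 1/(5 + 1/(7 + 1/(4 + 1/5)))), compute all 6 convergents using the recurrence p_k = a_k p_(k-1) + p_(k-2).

5/1, 21/4, 110/21, 791/151, 3274/625, 17161/3276

Using the convergent recurrence p_i = a_i*p_{i-1} + p_{i-2}, q_i = a_i*q_{i-1} + q_{i-2} with p_{-2}=0, p_{-1}=1, q_{-2}=1, q_{-1}=0:
  i=0: a_0=5, p_0 = 5*1 + 0 = 5, q_0 = 5*0 + 1 = 1.
  i=1: a_1=4, p_1 = 4*5 + 1 = 21, q_1 = 4*1 + 0 = 4.
  i=2: a_2=5, p_2 = 5*21 + 5 = 110, q_2 = 5*4 + 1 = 21.
  i=3: a_3=7, p_3 = 7*110 + 21 = 791, q_3 = 7*21 + 4 = 151.
  i=4: a_4=4, p_4 = 4*791 + 110 = 3274, q_4 = 4*151 + 21 = 625.
  i=5: a_5=5, p_5 = 5*3274 + 791 = 17161, q_5 = 5*625 + 151 = 3276.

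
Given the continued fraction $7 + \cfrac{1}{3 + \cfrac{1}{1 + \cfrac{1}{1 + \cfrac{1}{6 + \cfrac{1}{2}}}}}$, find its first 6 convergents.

Using the convergent recurrence p_i = a_i*p_{i-1} + p_{i-2}, q_i = a_i*q_{i-1} + q_{i-2} with p_{-2}=0, p_{-1}=1, q_{-2}=1, q_{-1}=0:
  i=0: a_0=7, p_0 = 7*1 + 0 = 7, q_0 = 7*0 + 1 = 1.
  i=1: a_1=3, p_1 = 3*7 + 1 = 22, q_1 = 3*1 + 0 = 3.
  i=2: a_2=1, p_2 = 1*22 + 7 = 29, q_2 = 1*3 + 1 = 4.
  i=3: a_3=1, p_3 = 1*29 + 22 = 51, q_3 = 1*4 + 3 = 7.
  i=4: a_4=6, p_4 = 6*51 + 29 = 335, q_4 = 6*7 + 4 = 46.
  i=5: a_5=2, p_5 = 2*335 + 51 = 721, q_5 = 2*46 + 7 = 99.

7/1, 22/3, 29/4, 51/7, 335/46, 721/99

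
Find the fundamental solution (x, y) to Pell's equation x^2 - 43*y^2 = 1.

First expand sqrt(43) as a continued fraction. With x_i = (sqrt(43) + m_i)/d_i and (m_0, d_0) = (0, 1): a_0 = floor(sqrt(43)) = 6, since 6^2 = 36 <= 43 < 49 = 7^2.
Iterate m_{i+1} = d_i*a_i - m_i, d_{i+1} = (43 - m_{i+1}^2)/d_i, a_{i+1} = floor((a_0 + m_{i+1})/d_{i+1}):
  m_1 = 1*6 - 0 = 6, d_1 = (43 - 6^2)/1 = 7/1 = 7, a_1 = floor((6 + 6)/7) = 1.
  m_2 = 7*1 - 6 = 1, d_2 = (43 - 1^2)/7 = 42/7 = 6, a_2 = floor((6 + 1)/6) = 1.
  m_3 = 6*1 - 1 = 5, d_3 = (43 - 5^2)/6 = 18/6 = 3, a_3 = floor((6 + 5)/3) = 3.
  m_4 = 3*3 - 5 = 4, d_4 = (43 - 4^2)/3 = 27/3 = 9, a_4 = floor((6 + 4)/9) = 1.
  m_5 = 9*1 - 4 = 5, d_5 = (43 - 5^2)/9 = 18/9 = 2, a_5 = floor((6 + 5)/2) = 5.
  m_6 = 2*5 - 5 = 5, d_6 = (43 - 5^2)/2 = 18/2 = 9, a_6 = floor((6 + 5)/9) = 1.
  m_7 = 9*1 - 5 = 4, d_7 = (43 - 4^2)/9 = 27/9 = 3, a_7 = floor((6 + 4)/3) = 3.
  m_8 = 3*3 - 4 = 5, d_8 = (43 - 5^2)/3 = 18/3 = 6, a_8 = floor((6 + 5)/6) = 1.
  m_9 = 6*1 - 5 = 1, d_9 = (43 - 1^2)/6 = 42/6 = 7, a_9 = floor((6 + 1)/7) = 1.
  m_10 = 7*1 - 1 = 6, d_10 = (43 - 6^2)/7 = 7/7 = 1, a_10 = floor((6 + 6)/1) = 12.
  m_11 = 1*12 - 6 = 6, d_11 = (43 - 6^2)/1 = 7/1 = 7: (m_11, d_11) = (m_1, d_1) = (6, 7), so from here the quotients repeat a_1, ..., a_10; the period length is 10.
So sqrt(43) = [6; (1, 1, 3, 1, 5, 1, 3, 1, 1, 12)] with period length k = 10.
k is even, so the fundamental solution of x^2 - 43y^2 = 1 is (p_{k-1}, q_{k-1}) = (p_9, q_9); compute convergents through index 9.
Convergents (p_i = a_i*p_{i-1} + p_{i-2}, q_i = a_i*q_{i-1} + q_{i-2} with p_{-2}=0, p_{-1}=1, q_{-2}=1, q_{-1}=0):
  i=0: a_0=6, p_0 = 6*1 + 0 = 6, q_0 = 6*0 + 1 = 1.
  i=1: a_1=1, p_1 = 1*6 + 1 = 7, q_1 = 1*1 + 0 = 1.
  i=2: a_2=1, p_2 = 1*7 + 6 = 13, q_2 = 1*1 + 1 = 2.
  i=3: a_3=3, p_3 = 3*13 + 7 = 46, q_3 = 3*2 + 1 = 7.
  i=4: a_4=1, p_4 = 1*46 + 13 = 59, q_4 = 1*7 + 2 = 9.
  i=5: a_5=5, p_5 = 5*59 + 46 = 341, q_5 = 5*9 + 7 = 52.
  i=6: a_6=1, p_6 = 1*341 + 59 = 400, q_6 = 1*52 + 9 = 61.
  i=7: a_7=3, p_7 = 3*400 + 341 = 1541, q_7 = 3*61 + 52 = 235.
  i=8: a_8=1, p_8 = 1*1541 + 400 = 1941, q_8 = 1*235 + 61 = 296.
  i=9: a_9=1, p_9 = 1*1941 + 1541 = 3482, q_9 = 1*296 + 235 = 531.
Check: 3482^2 - 43*531^2 = 12124324 - 12124323 = 1, so (x, y) = (3482, 531) solves the equation, and by the theorem it is the least positive solution.

(x, y) = (3482, 531)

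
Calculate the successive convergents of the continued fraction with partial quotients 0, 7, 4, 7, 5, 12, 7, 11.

0/1, 1/7, 4/29, 29/210, 149/1079, 1817/13158, 12868/93185, 143365/1038193

Using the convergent recurrence p_i = a_i*p_{i-1} + p_{i-2}, q_i = a_i*q_{i-1} + q_{i-2} with p_{-2}=0, p_{-1}=1, q_{-2}=1, q_{-1}=0:
  i=0: a_0=0, p_0 = 0*1 + 0 = 0, q_0 = 0*0 + 1 = 1.
  i=1: a_1=7, p_1 = 7*0 + 1 = 1, q_1 = 7*1 + 0 = 7.
  i=2: a_2=4, p_2 = 4*1 + 0 = 4, q_2 = 4*7 + 1 = 29.
  i=3: a_3=7, p_3 = 7*4 + 1 = 29, q_3 = 7*29 + 7 = 210.
  i=4: a_4=5, p_4 = 5*29 + 4 = 149, q_4 = 5*210 + 29 = 1079.
  i=5: a_5=12, p_5 = 12*149 + 29 = 1817, q_5 = 12*1079 + 210 = 13158.
  i=6: a_6=7, p_6 = 7*1817 + 149 = 12868, q_6 = 7*13158 + 1079 = 93185.
  i=7: a_7=11, p_7 = 11*12868 + 1817 = 143365, q_7 = 11*93185 + 13158 = 1038193.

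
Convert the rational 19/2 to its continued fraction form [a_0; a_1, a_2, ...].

[9; 2]

Run the Euclidean algorithm on 19 and 2; the successive quotients are the partial quotients a_0, a_1, ... (each step inverts the fractional part left over by the previous one):
  19 = 9*2 + 1, so a_0 = 9.
  2 = 2*1 + 0, so a_1 = 2.
The remainder reaches 0 after 2 divisions, so the expansion has 2 partial quotients, read off in order.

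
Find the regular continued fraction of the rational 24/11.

[2; 5, 2]

Run the Euclidean algorithm on 24 and 11; the successive quotients are the partial quotients a_0, a_1, ... (each step inverts the fractional part left over by the previous one):
  24 = 2*11 + 2, so a_0 = 2.
  11 = 5*2 + 1, so a_1 = 5.
  2 = 2*1 + 0, so a_2 = 2.
The remainder reaches 0 after 3 divisions, so the expansion has 3 partial quotients, read off in order.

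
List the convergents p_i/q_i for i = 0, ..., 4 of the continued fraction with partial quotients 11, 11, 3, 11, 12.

Using the convergent recurrence p_i = a_i*p_{i-1} + p_{i-2}, q_i = a_i*q_{i-1} + q_{i-2} with p_{-2}=0, p_{-1}=1, q_{-2}=1, q_{-1}=0:
  i=0: a_0=11, p_0 = 11*1 + 0 = 11, q_0 = 11*0 + 1 = 1.
  i=1: a_1=11, p_1 = 11*11 + 1 = 122, q_1 = 11*1 + 0 = 11.
  i=2: a_2=3, p_2 = 3*122 + 11 = 377, q_2 = 3*11 + 1 = 34.
  i=3: a_3=11, p_3 = 11*377 + 122 = 4269, q_3 = 11*34 + 11 = 385.
  i=4: a_4=12, p_4 = 12*4269 + 377 = 51605, q_4 = 12*385 + 34 = 4654.

11/1, 122/11, 377/34, 4269/385, 51605/4654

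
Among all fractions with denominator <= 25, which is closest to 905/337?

Expand x = 905/337 as a continued fraction with the Euclidean algorithm:
  905 = 2*337 + 231, so a_0 = 2.
  337 = 1*231 + 106, so a_1 = 1.
  231 = 2*106 + 19, so a_2 = 2.
  106 = 5*19 + 11, so a_3 = 5.
  19 = 1*11 + 8, so a_4 = 1.
  11 = 1*8 + 3, so a_5 = 1.
  8 = 2*3 + 2, so a_6 = 2.
  3 = 1*2 + 1, so a_7 = 1.
  2 = 2*1 + 0, so a_8 = 2.
so x = [2; 1, 2, 5, 1, 1, 2, 1, 2].
Convergents (p_i = a_i*p_{i-1} + p_{i-2}, q_i = a_i*q_{i-1} + q_{i-2} with p_{-2}=0, p_{-1}=1, q_{-2}=1, q_{-1}=0), until the denominator exceeds 25:
  i=0: a_0=2, p_0 = 2*1 + 0 = 2, q_0 = 2*0 + 1 = 1.
  i=1: a_1=1, p_1 = 1*2 + 1 = 3, q_1 = 1*1 + 0 = 1.
  i=2: a_2=2, p_2 = 2*3 + 2 = 8, q_2 = 2*1 + 1 = 3.
  i=3: a_3=5, p_3 = 5*8 + 3 = 43, q_3 = 5*3 + 1 = 16.
  i=4: a_4=1, p_4 = 1*43 + 8 = 51, q_4 = 1*16 + 3 = 19.
  i=5: a_5=1, p_5 = 1*51 + 43 = 94, q_5 = 1*19 + 16 = 35.
q_5 = 35 > 25, so the last convergent with denominator <= 25 is p_4/q_4 = 51/19.
The closest fraction with denominator <= 25 is either p_4/q_4 or the intermediate fraction (k*p_4 + p_3)/(k*q_4 + q_3) with the largest k >= 1 whose denominator stays <= 25; these approach x as k grows, and every other convergent or intermediate fraction in range is farther away.
Largest k: floor((25 - q_3)/q_4) = floor((25 - 16)/19) = 0.
Since k = 0, no intermediate fraction beyond p_4/q_4 has denominator <= 25, so the convergent 51/19 is the closest (its error is |905*19 - 51*337|/(337*19) = 8/6403).

51/19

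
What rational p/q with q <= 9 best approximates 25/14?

16/9

Expand x = 25/14 as a continued fraction with the Euclidean algorithm:
  25 = 1*14 + 11, so a_0 = 1.
  14 = 1*11 + 3, so a_1 = 1.
  11 = 3*3 + 2, so a_2 = 3.
  3 = 1*2 + 1, so a_3 = 1.
  2 = 2*1 + 0, so a_4 = 2.
so x = [1; 1, 3, 1, 2].
Convergents (p_i = a_i*p_{i-1} + p_{i-2}, q_i = a_i*q_{i-1} + q_{i-2} with p_{-2}=0, p_{-1}=1, q_{-2}=1, q_{-1}=0), until the denominator exceeds 9:
  i=0: a_0=1, p_0 = 1*1 + 0 = 1, q_0 = 1*0 + 1 = 1.
  i=1: a_1=1, p_1 = 1*1 + 1 = 2, q_1 = 1*1 + 0 = 1.
  i=2: a_2=3, p_2 = 3*2 + 1 = 7, q_2 = 3*1 + 1 = 4.
  i=3: a_3=1, p_3 = 1*7 + 2 = 9, q_3 = 1*4 + 1 = 5.
  i=4: a_4=2, p_4 = 2*9 + 7 = 25, q_4 = 2*5 + 4 = 14.
q_4 = 14 > 9, so the last convergent with denominator <= 9 is p_3/q_3 = 9/5.
The closest fraction with denominator <= 9 is either p_3/q_3 or the intermediate fraction (k*p_3 + p_2)/(k*q_3 + q_2) with the largest k >= 1 whose denominator stays <= 9; these approach x as k grows, and every other convergent or intermediate fraction in range is farther away.
Largest k: floor((9 - q_2)/q_3) = floor((9 - 4)/5) = 1.
That gives (1*9 + 7)/(1*5 + 4) = 16/9.
Compare the errors: |x - 9/5| = |25*5 - 9*14|/(14*5) = 1/70, and |x - 16/9| = |25*9 - 16*14|/(14*9) = 1/126.
Cross-multiplying, 1*70 = 70 < 126 = 1*126, so 1/126 is smaller: the intermediate fraction 16/9 is closer to x than 9/5.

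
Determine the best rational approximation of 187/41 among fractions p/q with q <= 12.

Expand x = 187/41 as a continued fraction with the Euclidean algorithm:
  187 = 4*41 + 23, so a_0 = 4.
  41 = 1*23 + 18, so a_1 = 1.
  23 = 1*18 + 5, so a_2 = 1.
  18 = 3*5 + 3, so a_3 = 3.
  5 = 1*3 + 2, so a_4 = 1.
  3 = 1*2 + 1, so a_5 = 1.
  2 = 2*1 + 0, so a_6 = 2.
so x = [4; 1, 1, 3, 1, 1, 2].
Convergents (p_i = a_i*p_{i-1} + p_{i-2}, q_i = a_i*q_{i-1} + q_{i-2} with p_{-2}=0, p_{-1}=1, q_{-2}=1, q_{-1}=0), until the denominator exceeds 12:
  i=0: a_0=4, p_0 = 4*1 + 0 = 4, q_0 = 4*0 + 1 = 1.
  i=1: a_1=1, p_1 = 1*4 + 1 = 5, q_1 = 1*1 + 0 = 1.
  i=2: a_2=1, p_2 = 1*5 + 4 = 9, q_2 = 1*1 + 1 = 2.
  i=3: a_3=3, p_3 = 3*9 + 5 = 32, q_3 = 3*2 + 1 = 7.
  i=4: a_4=1, p_4 = 1*32 + 9 = 41, q_4 = 1*7 + 2 = 9.
  i=5: a_5=1, p_5 = 1*41 + 32 = 73, q_5 = 1*9 + 7 = 16.
q_5 = 16 > 12, so the last convergent with denominator <= 12 is p_4/q_4 = 41/9.
The closest fraction with denominator <= 12 is either p_4/q_4 or the intermediate fraction (k*p_4 + p_3)/(k*q_4 + q_3) with the largest k >= 1 whose denominator stays <= 12; these approach x as k grows, and every other convergent or intermediate fraction in range is farther away.
Largest k: floor((12 - q_3)/q_4) = floor((12 - 7)/9) = 0.
Since k = 0, no intermediate fraction beyond p_4/q_4 has denominator <= 12, so the convergent 41/9 is the closest (its error is |187*9 - 41*41|/(41*9) = 2/369).

41/9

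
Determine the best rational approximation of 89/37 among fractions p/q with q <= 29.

Expand x = 89/37 as a continued fraction with the Euclidean algorithm:
  89 = 2*37 + 15, so a_0 = 2.
  37 = 2*15 + 7, so a_1 = 2.
  15 = 2*7 + 1, so a_2 = 2.
  7 = 7*1 + 0, so a_3 = 7.
so x = [2; 2, 2, 7].
Convergents (p_i = a_i*p_{i-1} + p_{i-2}, q_i = a_i*q_{i-1} + q_{i-2} with p_{-2}=0, p_{-1}=1, q_{-2}=1, q_{-1}=0), until the denominator exceeds 29:
  i=0: a_0=2, p_0 = 2*1 + 0 = 2, q_0 = 2*0 + 1 = 1.
  i=1: a_1=2, p_1 = 2*2 + 1 = 5, q_1 = 2*1 + 0 = 2.
  i=2: a_2=2, p_2 = 2*5 + 2 = 12, q_2 = 2*2 + 1 = 5.
  i=3: a_3=7, p_3 = 7*12 + 5 = 89, q_3 = 7*5 + 2 = 37.
q_3 = 37 > 29, so the last convergent with denominator <= 29 is p_2/q_2 = 12/5.
The closest fraction with denominator <= 29 is either p_2/q_2 or the intermediate fraction (k*p_2 + p_1)/(k*q_2 + q_1) with the largest k >= 1 whose denominator stays <= 29; these approach x as k grows, and every other convergent or intermediate fraction in range is farther away.
Largest k: floor((29 - q_1)/q_2) = floor((29 - 2)/5) = 5.
That gives (5*12 + 5)/(5*5 + 2) = 65/27.
Compare the errors: |x - 12/5| = |89*5 - 12*37|/(37*5) = 1/185, and |x - 65/27| = |89*27 - 65*37|/(37*27) = 2/999.
Cross-multiplying, 2*185 = 370 < 999 = 1*999, so 2/999 is smaller: the intermediate fraction 65/27 is closer to x than 12/5.

65/27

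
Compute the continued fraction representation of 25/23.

Run the Euclidean algorithm on 25 and 23; the successive quotients are the partial quotients a_0, a_1, ... (each step inverts the fractional part left over by the previous one):
  25 = 1*23 + 2, so a_0 = 1.
  23 = 11*2 + 1, so a_1 = 11.
  2 = 2*1 + 0, so a_2 = 2.
The remainder reaches 0 after 3 divisions, so the expansion has 3 partial quotients, read off in order.

[1; 11, 2]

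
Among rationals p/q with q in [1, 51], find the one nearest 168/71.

Expand x = 168/71 as a continued fraction with the Euclidean algorithm:
  168 = 2*71 + 26, so a_0 = 2.
  71 = 2*26 + 19, so a_1 = 2.
  26 = 1*19 + 7, so a_2 = 1.
  19 = 2*7 + 5, so a_3 = 2.
  7 = 1*5 + 2, so a_4 = 1.
  5 = 2*2 + 1, so a_5 = 2.
  2 = 2*1 + 0, so a_6 = 2.
so x = [2; 2, 1, 2, 1, 2, 2].
Convergents (p_i = a_i*p_{i-1} + p_{i-2}, q_i = a_i*q_{i-1} + q_{i-2} with p_{-2}=0, p_{-1}=1, q_{-2}=1, q_{-1}=0), until the denominator exceeds 51:
  i=0: a_0=2, p_0 = 2*1 + 0 = 2, q_0 = 2*0 + 1 = 1.
  i=1: a_1=2, p_1 = 2*2 + 1 = 5, q_1 = 2*1 + 0 = 2.
  i=2: a_2=1, p_2 = 1*5 + 2 = 7, q_2 = 1*2 + 1 = 3.
  i=3: a_3=2, p_3 = 2*7 + 5 = 19, q_3 = 2*3 + 2 = 8.
  i=4: a_4=1, p_4 = 1*19 + 7 = 26, q_4 = 1*8 + 3 = 11.
  i=5: a_5=2, p_5 = 2*26 + 19 = 71, q_5 = 2*11 + 8 = 30.
  i=6: a_6=2, p_6 = 2*71 + 26 = 168, q_6 = 2*30 + 11 = 71.
q_6 = 71 > 51, so the last convergent with denominator <= 51 is p_5/q_5 = 71/30.
The closest fraction with denominator <= 51 is either p_5/q_5 or the intermediate fraction (k*p_5 + p_4)/(k*q_5 + q_4) with the largest k >= 1 whose denominator stays <= 51; these approach x as k grows, and every other convergent or intermediate fraction in range is farther away.
Largest k: floor((51 - q_4)/q_5) = floor((51 - 11)/30) = 1.
That gives (1*71 + 26)/(1*30 + 11) = 97/41.
Compare the errors: |x - 71/30| = |168*30 - 71*71|/(71*30) = 1/2130, and |x - 97/41| = |168*41 - 97*71|/(71*41) = 1/2911.
Cross-multiplying, 1*2130 = 2130 < 2911 = 1*2911, so 1/2911 is smaller: the intermediate fraction 97/41 is closer to x than 71/30.

97/41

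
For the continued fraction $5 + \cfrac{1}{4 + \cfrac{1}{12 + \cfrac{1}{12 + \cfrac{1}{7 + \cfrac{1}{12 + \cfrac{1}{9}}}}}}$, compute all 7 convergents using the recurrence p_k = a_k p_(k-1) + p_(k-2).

5/1, 21/4, 257/49, 3105/592, 21992/4193, 267009/50908, 2425073/462365

Using the convergent recurrence p_i = a_i*p_{i-1} + p_{i-2}, q_i = a_i*q_{i-1} + q_{i-2} with p_{-2}=0, p_{-1}=1, q_{-2}=1, q_{-1}=0:
  i=0: a_0=5, p_0 = 5*1 + 0 = 5, q_0 = 5*0 + 1 = 1.
  i=1: a_1=4, p_1 = 4*5 + 1 = 21, q_1 = 4*1 + 0 = 4.
  i=2: a_2=12, p_2 = 12*21 + 5 = 257, q_2 = 12*4 + 1 = 49.
  i=3: a_3=12, p_3 = 12*257 + 21 = 3105, q_3 = 12*49 + 4 = 592.
  i=4: a_4=7, p_4 = 7*3105 + 257 = 21992, q_4 = 7*592 + 49 = 4193.
  i=5: a_5=12, p_5 = 12*21992 + 3105 = 267009, q_5 = 12*4193 + 592 = 50908.
  i=6: a_6=9, p_6 = 9*267009 + 21992 = 2425073, q_6 = 9*50908 + 4193 = 462365.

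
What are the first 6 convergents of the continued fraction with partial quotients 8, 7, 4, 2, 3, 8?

Using the convergent recurrence p_i = a_i*p_{i-1} + p_{i-2}, q_i = a_i*q_{i-1} + q_{i-2} with p_{-2}=0, p_{-1}=1, q_{-2}=1, q_{-1}=0:
  i=0: a_0=8, p_0 = 8*1 + 0 = 8, q_0 = 8*0 + 1 = 1.
  i=1: a_1=7, p_1 = 7*8 + 1 = 57, q_1 = 7*1 + 0 = 7.
  i=2: a_2=4, p_2 = 4*57 + 8 = 236, q_2 = 4*7 + 1 = 29.
  i=3: a_3=2, p_3 = 2*236 + 57 = 529, q_3 = 2*29 + 7 = 65.
  i=4: a_4=3, p_4 = 3*529 + 236 = 1823, q_4 = 3*65 + 29 = 224.
  i=5: a_5=8, p_5 = 8*1823 + 529 = 15113, q_5 = 8*224 + 65 = 1857.

8/1, 57/7, 236/29, 529/65, 1823/224, 15113/1857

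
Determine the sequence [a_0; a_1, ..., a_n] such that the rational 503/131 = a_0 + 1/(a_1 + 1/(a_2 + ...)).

Run the Euclidean algorithm on 503 and 131; the successive quotients are the partial quotients a_0, a_1, ... (each step inverts the fractional part left over by the previous one):
  503 = 3*131 + 110, so a_0 = 3.
  131 = 1*110 + 21, so a_1 = 1.
  110 = 5*21 + 5, so a_2 = 5.
  21 = 4*5 + 1, so a_3 = 4.
  5 = 5*1 + 0, so a_4 = 5.
The remainder reaches 0 after 5 divisions, so the expansion has 5 partial quotients, read off in order.

[3; 1, 5, 4, 5]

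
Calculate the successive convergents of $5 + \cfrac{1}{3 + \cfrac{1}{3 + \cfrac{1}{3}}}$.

5/1, 16/3, 53/10, 175/33

Using the convergent recurrence p_i = a_i*p_{i-1} + p_{i-2}, q_i = a_i*q_{i-1} + q_{i-2} with p_{-2}=0, p_{-1}=1, q_{-2}=1, q_{-1}=0:
  i=0: a_0=5, p_0 = 5*1 + 0 = 5, q_0 = 5*0 + 1 = 1.
  i=1: a_1=3, p_1 = 3*5 + 1 = 16, q_1 = 3*1 + 0 = 3.
  i=2: a_2=3, p_2 = 3*16 + 5 = 53, q_2 = 3*3 + 1 = 10.
  i=3: a_3=3, p_3 = 3*53 + 16 = 175, q_3 = 3*10 + 3 = 33.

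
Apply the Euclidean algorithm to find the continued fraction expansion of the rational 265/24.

[11; 24]

Run the Euclidean algorithm on 265 and 24; the successive quotients are the partial quotients a_0, a_1, ... (each step inverts the fractional part left over by the previous one):
  265 = 11*24 + 1, so a_0 = 11.
  24 = 24*1 + 0, so a_1 = 24.
The remainder reaches 0 after 2 divisions, so the expansion has 2 partial quotients, read off in order.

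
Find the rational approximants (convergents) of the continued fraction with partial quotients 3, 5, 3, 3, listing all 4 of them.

3/1, 16/5, 51/16, 169/53

Using the convergent recurrence p_i = a_i*p_{i-1} + p_{i-2}, q_i = a_i*q_{i-1} + q_{i-2} with p_{-2}=0, p_{-1}=1, q_{-2}=1, q_{-1}=0:
  i=0: a_0=3, p_0 = 3*1 + 0 = 3, q_0 = 3*0 + 1 = 1.
  i=1: a_1=5, p_1 = 5*3 + 1 = 16, q_1 = 5*1 + 0 = 5.
  i=2: a_2=3, p_2 = 3*16 + 3 = 51, q_2 = 3*5 + 1 = 16.
  i=3: a_3=3, p_3 = 3*51 + 16 = 169, q_3 = 3*16 + 5 = 53.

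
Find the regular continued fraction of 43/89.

[0; 2, 14, 3]

Run the Euclidean algorithm on 43 and 89; the successive quotients are the partial quotients a_0, a_1, ... (each step inverts the fractional part left over by the previous one):
  43 = 0*89 + 43, so a_0 = 0.
  89 = 2*43 + 3, so a_1 = 2.
  43 = 14*3 + 1, so a_2 = 14.
  3 = 3*1 + 0, so a_3 = 3.
The remainder reaches 0 after 4 divisions, so the expansion has 4 partial quotients, read off in order.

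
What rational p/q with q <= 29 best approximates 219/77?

37/13

Expand x = 219/77 as a continued fraction with the Euclidean algorithm:
  219 = 2*77 + 65, so a_0 = 2.
  77 = 1*65 + 12, so a_1 = 1.
  65 = 5*12 + 5, so a_2 = 5.
  12 = 2*5 + 2, so a_3 = 2.
  5 = 2*2 + 1, so a_4 = 2.
  2 = 2*1 + 0, so a_5 = 2.
so x = [2; 1, 5, 2, 2, 2].
Convergents (p_i = a_i*p_{i-1} + p_{i-2}, q_i = a_i*q_{i-1} + q_{i-2} with p_{-2}=0, p_{-1}=1, q_{-2}=1, q_{-1}=0), until the denominator exceeds 29:
  i=0: a_0=2, p_0 = 2*1 + 0 = 2, q_0 = 2*0 + 1 = 1.
  i=1: a_1=1, p_1 = 1*2 + 1 = 3, q_1 = 1*1 + 0 = 1.
  i=2: a_2=5, p_2 = 5*3 + 2 = 17, q_2 = 5*1 + 1 = 6.
  i=3: a_3=2, p_3 = 2*17 + 3 = 37, q_3 = 2*6 + 1 = 13.
  i=4: a_4=2, p_4 = 2*37 + 17 = 91, q_4 = 2*13 + 6 = 32.
q_4 = 32 > 29, so the last convergent with denominator <= 29 is p_3/q_3 = 37/13.
The closest fraction with denominator <= 29 is either p_3/q_3 or the intermediate fraction (k*p_3 + p_2)/(k*q_3 + q_2) with the largest k >= 1 whose denominator stays <= 29; these approach x as k grows, and every other convergent or intermediate fraction in range is farther away.
Largest k: floor((29 - q_2)/q_3) = floor((29 - 6)/13) = 1.
That gives (1*37 + 17)/(1*13 + 6) = 54/19.
Compare the errors: |x - 37/13| = |219*13 - 37*77|/(77*13) = 2/1001, and |x - 54/19| = |219*19 - 54*77|/(77*19) = 3/1463.
Cross-multiplying, 2*1463 = 2926 < 3003 = 3*1001, so 2/1001 is smaller: the convergent 37/13 is closer to x than 54/19.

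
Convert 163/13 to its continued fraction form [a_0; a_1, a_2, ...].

Run the Euclidean algorithm on 163 and 13; the successive quotients are the partial quotients a_0, a_1, ... (each step inverts the fractional part left over by the previous one):
  163 = 12*13 + 7, so a_0 = 12.
  13 = 1*7 + 6, so a_1 = 1.
  7 = 1*6 + 1, so a_2 = 1.
  6 = 6*1 + 0, so a_3 = 6.
The remainder reaches 0 after 4 divisions, so the expansion has 4 partial quotients, read off in order.

[12; 1, 1, 6]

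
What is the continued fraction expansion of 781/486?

[1; 1, 1, 1, 1, 5, 8, 2]

Run the Euclidean algorithm on 781 and 486; the successive quotients are the partial quotients a_0, a_1, ... (each step inverts the fractional part left over by the previous one):
  781 = 1*486 + 295, so a_0 = 1.
  486 = 1*295 + 191, so a_1 = 1.
  295 = 1*191 + 104, so a_2 = 1.
  191 = 1*104 + 87, so a_3 = 1.
  104 = 1*87 + 17, so a_4 = 1.
  87 = 5*17 + 2, so a_5 = 5.
  17 = 8*2 + 1, so a_6 = 8.
  2 = 2*1 + 0, so a_7 = 2.
The remainder reaches 0 after 8 divisions, so the expansion has 8 partial quotients, read off in order.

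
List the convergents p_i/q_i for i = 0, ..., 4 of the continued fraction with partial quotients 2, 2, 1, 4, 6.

Using the convergent recurrence p_i = a_i*p_{i-1} + p_{i-2}, q_i = a_i*q_{i-1} + q_{i-2} with p_{-2}=0, p_{-1}=1, q_{-2}=1, q_{-1}=0:
  i=0: a_0=2, p_0 = 2*1 + 0 = 2, q_0 = 2*0 + 1 = 1.
  i=1: a_1=2, p_1 = 2*2 + 1 = 5, q_1 = 2*1 + 0 = 2.
  i=2: a_2=1, p_2 = 1*5 + 2 = 7, q_2 = 1*2 + 1 = 3.
  i=3: a_3=4, p_3 = 4*7 + 5 = 33, q_3 = 4*3 + 2 = 14.
  i=4: a_4=6, p_4 = 6*33 + 7 = 205, q_4 = 6*14 + 3 = 87.

2/1, 5/2, 7/3, 33/14, 205/87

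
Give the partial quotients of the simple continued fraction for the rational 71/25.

[2; 1, 5, 4]

Run the Euclidean algorithm on 71 and 25; the successive quotients are the partial quotients a_0, a_1, ... (each step inverts the fractional part left over by the previous one):
  71 = 2*25 + 21, so a_0 = 2.
  25 = 1*21 + 4, so a_1 = 1.
  21 = 5*4 + 1, so a_2 = 5.
  4 = 4*1 + 0, so a_3 = 4.
The remainder reaches 0 after 4 divisions, so the expansion has 4 partial quotients, read off in order.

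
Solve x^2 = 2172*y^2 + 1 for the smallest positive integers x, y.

(x, y) = (669337, 14362)

First expand sqrt(2172) as a continued fraction. With x_i = (sqrt(2172) + m_i)/d_i and (m_0, d_0) = (0, 1): a_0 = floor(sqrt(2172)) = 46, since 46^2 = 2116 <= 2172 < 2209 = 47^2.
Iterate m_{i+1} = d_i*a_i - m_i, d_{i+1} = (2172 - m_{i+1}^2)/d_i, a_{i+1} = floor((a_0 + m_{i+1})/d_{i+1}):
  m_1 = 1*46 - 0 = 46, d_1 = (2172 - 46^2)/1 = 56/1 = 56, a_1 = floor((46 + 46)/56) = 1.
  m_2 = 56*1 - 46 = 10, d_2 = (2172 - 10^2)/56 = 2072/56 = 37, a_2 = floor((46 + 10)/37) = 1.
  m_3 = 37*1 - 10 = 27, d_3 = (2172 - 27^2)/37 = 1443/37 = 39, a_3 = floor((46 + 27)/39) = 1.
  m_4 = 39*1 - 27 = 12, d_4 = (2172 - 12^2)/39 = 2028/39 = 52, a_4 = floor((46 + 12)/52) = 1.
  m_5 = 52*1 - 12 = 40, d_5 = (2172 - 40^2)/52 = 572/52 = 11, a_5 = floor((46 + 40)/11) = 7.
  m_6 = 11*7 - 40 = 37, d_6 = (2172 - 37^2)/11 = 803/11 = 73, a_6 = floor((46 + 37)/73) = 1.
  m_7 = 73*1 - 37 = 36, d_7 = (2172 - 36^2)/73 = 876/73 = 12, a_7 = floor((46 + 36)/12) = 6.
  m_8 = 12*6 - 36 = 36, d_8 = (2172 - 36^2)/12 = 876/12 = 73, a_8 = floor((46 + 36)/73) = 1.
  m_9 = 73*1 - 36 = 37, d_9 = (2172 - 37^2)/73 = 803/73 = 11, a_9 = floor((46 + 37)/11) = 7.
  m_10 = 11*7 - 37 = 40, d_10 = (2172 - 40^2)/11 = 572/11 = 52, a_10 = floor((46 + 40)/52) = 1.
  m_11 = 52*1 - 40 = 12, d_11 = (2172 - 12^2)/52 = 2028/52 = 39, a_11 = floor((46 + 12)/39) = 1.
  m_12 = 39*1 - 12 = 27, d_12 = (2172 - 27^2)/39 = 1443/39 = 37, a_12 = floor((46 + 27)/37) = 1.
  m_13 = 37*1 - 27 = 10, d_13 = (2172 - 10^2)/37 = 2072/37 = 56, a_13 = floor((46 + 10)/56) = 1.
  m_14 = 56*1 - 10 = 46, d_14 = (2172 - 46^2)/56 = 56/56 = 1, a_14 = floor((46 + 46)/1) = 92.
  m_15 = 1*92 - 46 = 46, d_15 = (2172 - 46^2)/1 = 56/1 = 56: (m_15, d_15) = (m_1, d_1) = (46, 56), so from here the quotients repeat a_1, ..., a_14; the period length is 14.
So sqrt(2172) = [46; (1, 1, 1, 1, 7, 1, 6, 1, 7, 1, 1, 1, 1, 92)] with period length k = 14.
k is even, so the fundamental solution of x^2 - 2172y^2 = 1 is (p_{k-1}, q_{k-1}) = (p_13, q_13); compute convergents through index 13.
Convergents (p_i = a_i*p_{i-1} + p_{i-2}, q_i = a_i*q_{i-1} + q_{i-2} with p_{-2}=0, p_{-1}=1, q_{-2}=1, q_{-1}=0):
  i=0: a_0=46, p_0 = 46*1 + 0 = 46, q_0 = 46*0 + 1 = 1.
  i=1: a_1=1, p_1 = 1*46 + 1 = 47, q_1 = 1*1 + 0 = 1.
  i=2: a_2=1, p_2 = 1*47 + 46 = 93, q_2 = 1*1 + 1 = 2.
  i=3: a_3=1, p_3 = 1*93 + 47 = 140, q_3 = 1*2 + 1 = 3.
  i=4: a_4=1, p_4 = 1*140 + 93 = 233, q_4 = 1*3 + 2 = 5.
  i=5: a_5=7, p_5 = 7*233 + 140 = 1771, q_5 = 7*5 + 3 = 38.
  i=6: a_6=1, p_6 = 1*1771 + 233 = 2004, q_6 = 1*38 + 5 = 43.
  i=7: a_7=6, p_7 = 6*2004 + 1771 = 13795, q_7 = 6*43 + 38 = 296.
  i=8: a_8=1, p_8 = 1*13795 + 2004 = 15799, q_8 = 1*296 + 43 = 339.
  i=9: a_9=7, p_9 = 7*15799 + 13795 = 124388, q_9 = 7*339 + 296 = 2669.
  i=10: a_10=1, p_10 = 1*124388 + 15799 = 140187, q_10 = 1*2669 + 339 = 3008.
  i=11: a_11=1, p_11 = 1*140187 + 124388 = 264575, q_11 = 1*3008 + 2669 = 5677.
  i=12: a_12=1, p_12 = 1*264575 + 140187 = 404762, q_12 = 1*5677 + 3008 = 8685.
  i=13: a_13=1, p_13 = 1*404762 + 264575 = 669337, q_13 = 1*8685 + 5677 = 14362.
Check: 669337^2 - 2172*14362^2 = 448012019569 - 448012019568 = 1, so (x, y) = (669337, 14362) solves the equation, and by the theorem it is the least positive solution.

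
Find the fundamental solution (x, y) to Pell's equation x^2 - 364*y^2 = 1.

(x, y) = (4954951, 259710)

First expand sqrt(364) as a continued fraction. With x_i = (sqrt(364) + m_i)/d_i and (m_0, d_0) = (0, 1): a_0 = floor(sqrt(364)) = 19, since 19^2 = 361 <= 364 < 400 = 20^2.
Iterate m_{i+1} = d_i*a_i - m_i, d_{i+1} = (364 - m_{i+1}^2)/d_i, a_{i+1} = floor((a_0 + m_{i+1})/d_{i+1}):
  m_1 = 1*19 - 0 = 19, d_1 = (364 - 19^2)/1 = 3/1 = 3, a_1 = floor((19 + 19)/3) = 12.
  m_2 = 3*12 - 19 = 17, d_2 = (364 - 17^2)/3 = 75/3 = 25, a_2 = floor((19 + 17)/25) = 1.
  m_3 = 25*1 - 17 = 8, d_3 = (364 - 8^2)/25 = 300/25 = 12, a_3 = floor((19 + 8)/12) = 2.
  m_4 = 12*2 - 8 = 16, d_4 = (364 - 16^2)/12 = 108/12 = 9, a_4 = floor((19 + 16)/9) = 3.
  m_5 = 9*3 - 16 = 11, d_5 = (364 - 11^2)/9 = 243/9 = 27, a_5 = floor((19 + 11)/27) = 1.
  m_6 = 27*1 - 11 = 16, d_6 = (364 - 16^2)/27 = 108/27 = 4, a_6 = floor((19 + 16)/4) = 8.
  m_7 = 4*8 - 16 = 16, d_7 = (364 - 16^2)/4 = 108/4 = 27, a_7 = floor((19 + 16)/27) = 1.
  m_8 = 27*1 - 16 = 11, d_8 = (364 - 11^2)/27 = 243/27 = 9, a_8 = floor((19 + 11)/9) = 3.
  m_9 = 9*3 - 11 = 16, d_9 = (364 - 16^2)/9 = 108/9 = 12, a_9 = floor((19 + 16)/12) = 2.
  m_10 = 12*2 - 16 = 8, d_10 = (364 - 8^2)/12 = 300/12 = 25, a_10 = floor((19 + 8)/25) = 1.
  m_11 = 25*1 - 8 = 17, d_11 = (364 - 17^2)/25 = 75/25 = 3, a_11 = floor((19 + 17)/3) = 12.
  m_12 = 3*12 - 17 = 19, d_12 = (364 - 19^2)/3 = 3/3 = 1, a_12 = floor((19 + 19)/1) = 38.
  m_13 = 1*38 - 19 = 19, d_13 = (364 - 19^2)/1 = 3/1 = 3: (m_13, d_13) = (m_1, d_1) = (19, 3), so from here the quotients repeat a_1, ..., a_12; the period length is 12.
So sqrt(364) = [19; (12, 1, 2, 3, 1, 8, 1, 3, 2, 1, 12, 38)] with period length k = 12.
k is even, so the fundamental solution of x^2 - 364y^2 = 1 is (p_{k-1}, q_{k-1}) = (p_11, q_11); compute convergents through index 11.
Convergents (p_i = a_i*p_{i-1} + p_{i-2}, q_i = a_i*q_{i-1} + q_{i-2} with p_{-2}=0, p_{-1}=1, q_{-2}=1, q_{-1}=0):
  i=0: a_0=19, p_0 = 19*1 + 0 = 19, q_0 = 19*0 + 1 = 1.
  i=1: a_1=12, p_1 = 12*19 + 1 = 229, q_1 = 12*1 + 0 = 12.
  i=2: a_2=1, p_2 = 1*229 + 19 = 248, q_2 = 1*12 + 1 = 13.
  i=3: a_3=2, p_3 = 2*248 + 229 = 725, q_3 = 2*13 + 12 = 38.
  i=4: a_4=3, p_4 = 3*725 + 248 = 2423, q_4 = 3*38 + 13 = 127.
  i=5: a_5=1, p_5 = 1*2423 + 725 = 3148, q_5 = 1*127 + 38 = 165.
  i=6: a_6=8, p_6 = 8*3148 + 2423 = 27607, q_6 = 8*165 + 127 = 1447.
  i=7: a_7=1, p_7 = 1*27607 + 3148 = 30755, q_7 = 1*1447 + 165 = 1612.
  i=8: a_8=3, p_8 = 3*30755 + 27607 = 119872, q_8 = 3*1612 + 1447 = 6283.
  i=9: a_9=2, p_9 = 2*119872 + 30755 = 270499, q_9 = 2*6283 + 1612 = 14178.
  i=10: a_10=1, p_10 = 1*270499 + 119872 = 390371, q_10 = 1*14178 + 6283 = 20461.
  i=11: a_11=12, p_11 = 12*390371 + 270499 = 4954951, q_11 = 12*20461 + 14178 = 259710.
Check: 4954951^2 - 364*259710^2 = 24551539412401 - 24551539412400 = 1, so (x, y) = (4954951, 259710) solves the equation, and by the theorem it is the least positive solution.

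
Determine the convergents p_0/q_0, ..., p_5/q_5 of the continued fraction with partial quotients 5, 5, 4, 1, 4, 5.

Using the convergent recurrence p_i = a_i*p_{i-1} + p_{i-2}, q_i = a_i*q_{i-1} + q_{i-2} with p_{-2}=0, p_{-1}=1, q_{-2}=1, q_{-1}=0:
  i=0: a_0=5, p_0 = 5*1 + 0 = 5, q_0 = 5*0 + 1 = 1.
  i=1: a_1=5, p_1 = 5*5 + 1 = 26, q_1 = 5*1 + 0 = 5.
  i=2: a_2=4, p_2 = 4*26 + 5 = 109, q_2 = 4*5 + 1 = 21.
  i=3: a_3=1, p_3 = 1*109 + 26 = 135, q_3 = 1*21 + 5 = 26.
  i=4: a_4=4, p_4 = 4*135 + 109 = 649, q_4 = 4*26 + 21 = 125.
  i=5: a_5=5, p_5 = 5*649 + 135 = 3380, q_5 = 5*125 + 26 = 651.

5/1, 26/5, 109/21, 135/26, 649/125, 3380/651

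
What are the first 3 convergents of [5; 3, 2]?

Using the convergent recurrence p_i = a_i*p_{i-1} + p_{i-2}, q_i = a_i*q_{i-1} + q_{i-2} with p_{-2}=0, p_{-1}=1, q_{-2}=1, q_{-1}=0:
  i=0: a_0=5, p_0 = 5*1 + 0 = 5, q_0 = 5*0 + 1 = 1.
  i=1: a_1=3, p_1 = 3*5 + 1 = 16, q_1 = 3*1 + 0 = 3.
  i=2: a_2=2, p_2 = 2*16 + 5 = 37, q_2 = 2*3 + 1 = 7.

5/1, 16/3, 37/7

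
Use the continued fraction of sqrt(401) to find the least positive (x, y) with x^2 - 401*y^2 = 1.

(x, y) = (801, 40)

First expand sqrt(401) as a continued fraction. With x_i = (sqrt(401) + m_i)/d_i and (m_0, d_0) = (0, 1): a_0 = floor(sqrt(401)) = 20, since 20^2 = 400 <= 401 < 441 = 21^2.
Iterate m_{i+1} = d_i*a_i - m_i, d_{i+1} = (401 - m_{i+1}^2)/d_i, a_{i+1} = floor((a_0 + m_{i+1})/d_{i+1}):
  m_1 = 1*20 - 0 = 20, d_1 = (401 - 20^2)/1 = 1/1 = 1, a_1 = floor((20 + 20)/1) = 40.
  m_2 = 1*40 - 20 = 20, d_2 = (401 - 20^2)/1 = 1/1 = 1: (m_2, d_2) = (m_1, d_1) = (20, 1), so from here the quotient a_1 repeats; the period length is 1.
So sqrt(401) = [20; (40)] with period length k = 1.
k is odd, so (p_{k-1}, q_{k-1}) only solves x^2 - 401y^2 = -1 and the fundamental solution of x^2 - 401y^2 = 1 is (p_{2k-1}, q_{2k-1}) = (p_1, q_1); compute convergents through index 1, running through the period twice.
Convergents (p_i = a_i*p_{i-1} + p_{i-2}, q_i = a_i*q_{i-1} + q_{i-2} with p_{-2}=0, p_{-1}=1, q_{-2}=1, q_{-1}=0):
  i=0: a_0=20, p_0 = 20*1 + 0 = 20, q_0 = 20*0 + 1 = 1.
  i=1: a_1=40, p_1 = 40*20 + 1 = 801, q_1 = 40*1 + 0 = 40.
Indeed p_0^2 - 401*q_0^2 = 400 - 401 = -1, not +1.
Check: 801^2 - 401*40^2 = 641601 - 641600 = 1, so (x, y) = (801, 40) solves the equation, and by the theorem it is the least positive solution.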